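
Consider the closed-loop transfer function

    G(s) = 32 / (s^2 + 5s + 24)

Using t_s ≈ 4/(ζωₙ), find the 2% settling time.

t_s ≈ 1.600 s

Comparing s^2 + 5s + 24 to s^2 + 2ζωₙs + ωₙ²: ωₙ = √24 ≈ 4.899 rad/s and ζ = 5/(2·√24) ≈ 0.5103.
ζωₙ = 5/2 = 2.5, so t_s ≈ 4/(ζωₙ) = 4/2.5 = 1.600 s.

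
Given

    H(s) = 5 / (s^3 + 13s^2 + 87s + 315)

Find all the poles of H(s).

The poles are the roots of the denominator s^3 + 13s^2 + 87s + 315 = 0.
Trying s = -7: the polynomial evaluates to 0, so (s + 7) is a factor.
Dividing out leaves s^2 + 6s + 45 = 0.
The quadratic formula then gives s = -3 ± 6j.

s = -3 ± 6j, -7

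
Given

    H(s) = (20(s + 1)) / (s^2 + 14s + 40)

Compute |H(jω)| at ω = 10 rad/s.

|H(j10)| ≈ 1.320

Substitute s = j10: numerator = 20 + j200, denominator = -60 + j140.
|H(j10)| = |20 + j200| / |-60 + j140| = 201.00 / 152.32 ≈ 1.320.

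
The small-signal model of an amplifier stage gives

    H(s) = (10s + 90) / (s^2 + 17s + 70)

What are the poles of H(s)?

s = -10, -7

The poles are the roots of the denominator s^2 + 17s + 70 = 0.
Factoring: (s + 10)(s + 7) = 0, so s = -10 and s = -7.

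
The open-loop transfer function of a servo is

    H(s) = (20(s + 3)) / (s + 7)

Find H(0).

H(0) = 60/7 ≈ 8.571

At s = 0 each factor (s + a) contributes a and each (s^2 + bs + c) contributes c.
H(0) = 20·(3) / ((7)) = 60/7 = 60/7.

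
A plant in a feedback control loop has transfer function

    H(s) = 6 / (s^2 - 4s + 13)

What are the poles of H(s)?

The poles are the roots of the denominator s^2 - 4s + 13 = 0.
Using the quadratic formula: s = (4 ± √(-36))/2 = 2 ± 3j.

s = 2 ± 3j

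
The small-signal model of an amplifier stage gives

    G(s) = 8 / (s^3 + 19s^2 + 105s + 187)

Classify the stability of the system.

stable

The denominator s^3 + 19s^2 + 105s + 187 factors as (s + 11)(s^2 + 8s + 17), giving poles at s = -11, -4 + j, -4 - j.
Since all poles lie strictly in the left half-plane, the system is stable.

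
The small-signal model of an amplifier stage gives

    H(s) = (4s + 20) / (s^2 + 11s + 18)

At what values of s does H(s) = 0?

s = -5

Set the numerator to zero: 4s + 20 = 0, i.e. 4·(s + 5) = 0.
So s = -5.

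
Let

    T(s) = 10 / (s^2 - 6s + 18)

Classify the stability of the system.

The poles can be read from the denominator factors: s = 3 ± 3j.
Since the pole(s) at s = 3 + 3j, 3 - 3j lie in the right half-plane, the system is unstable.

unstable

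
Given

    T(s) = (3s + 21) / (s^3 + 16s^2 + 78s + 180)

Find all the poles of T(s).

The poles are the roots of the denominator s^3 + 16s^2 + 78s + 180 = 0.
Trying s = -10: the polynomial evaluates to 0, so (s + 10) is a factor.
Dividing out leaves s^2 + 6s + 18 = 0.
The quadratic formula then gives s = -3 ± 3j.

s = -3 ± 3j, -10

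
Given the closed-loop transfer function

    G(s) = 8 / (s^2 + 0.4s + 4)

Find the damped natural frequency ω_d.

Comparing s^2 + 0.4s + 4 to s^2 + 2ζωₙs + ωₙ²: ωₙ = 2 rad/s and ζ = 0.4/(2·2) = 0.1.
ζωₙ = 0.4/2 = 0.2, so ω_d = ωₙ√(1−ζ²) = √(ωₙ² − (ζωₙ)²) = √(4 − 0.2²) = √3.96 ≈ 1.990 rad/s.

ω_d ≈ 1.990 rad/s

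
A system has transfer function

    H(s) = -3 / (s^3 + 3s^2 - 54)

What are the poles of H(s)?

The poles are the roots of the denominator s^3 + 3s^2 - 54 = 0.
Trying s = 3: the polynomial evaluates to 0, so (s - 3) is a factor.
Dividing out leaves s^2 + 6s + 18 = 0.
The quadratic formula then gives s = -3 ± 3j.

s = -3 + 3j, -3 - 3j, 3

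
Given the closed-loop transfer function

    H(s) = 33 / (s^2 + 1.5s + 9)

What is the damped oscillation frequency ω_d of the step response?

Comparing s^2 + 1.5s + 9 to s^2 + 2ζωₙs + ωₙ²: ωₙ = 3 rad/s and ζ = 1.5/(2·3) = 0.25.
ζωₙ = 1.5/2 = 0.75, so ω_d = ωₙ√(1−ζ²) = √(ωₙ² − (ζωₙ)²) = √(9 − 0.75²) = √8.4375 ≈ 2.905 rad/s.

ω_d ≈ 2.905 rad/s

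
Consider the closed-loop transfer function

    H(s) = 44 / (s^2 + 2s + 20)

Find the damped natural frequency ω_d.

ω_d ≈ 4.359 rad/s

Comparing s^2 + 2s + 20 to s^2 + 2ζωₙs + ωₙ²: ωₙ = √20 ≈ 4.472 rad/s and ζ = 2/(2·√20) ≈ 0.2236.
ζωₙ = 2/2 = 1, so ω_d = ωₙ√(1−ζ²) = √(ωₙ² − (ζωₙ)²) = √(20 − 1²) = √19 ≈ 4.359 rad/s.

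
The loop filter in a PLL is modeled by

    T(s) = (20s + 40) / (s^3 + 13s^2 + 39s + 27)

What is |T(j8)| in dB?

|T(j8)|_dB ≈ -14.0 dB

Substitute s = j8: numerator = 40 + j160, denominator = -805 - j200.
|T(j8)| = |40 + j160| / |-805 - j200| = 164.92 / 829.47 ≈ 0.1988.
In decibels: 20·log₁₀(0.1988) ≈ -14.0 dB.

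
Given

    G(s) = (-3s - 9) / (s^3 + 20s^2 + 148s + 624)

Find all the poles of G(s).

The poles are the roots of the denominator s^3 + 20s^2 + 148s + 624 = 0.
Trying s = -12: the polynomial evaluates to 0, so (s + 12) is a factor.
Dividing out leaves s^2 + 8s + 52 = 0.
The quadratic formula then gives s = -4 ± 6j.

s = -4 + 6j, -4 - 6j, -12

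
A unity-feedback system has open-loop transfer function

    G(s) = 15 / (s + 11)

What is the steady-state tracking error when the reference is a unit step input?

e_ss = 0.4231

G(s) has no poles at the origin.
This is a Type 0 system. Kp = lim_{s→0} G(s) = 15/11.
e_ss = 1/(1 + Kp) = 1/(1 + 15/11) = 11/26 ≈ 0.4231.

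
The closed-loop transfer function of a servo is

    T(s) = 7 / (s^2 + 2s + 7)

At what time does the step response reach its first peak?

Comparing s^2 + 2s + 7 to s^2 + 2ζωₙs + ωₙ²: ωₙ = √7 ≈ 2.646 rad/s and ζ = 2/(2·√7) ≈ 0.3780.
ζωₙ = 2/2 = 1, so ω_d = ωₙ√(1−ζ²) = √(ωₙ² − (ζωₙ)²) = √(7 − 1²) = √6 ≈ 2.449 rad/s.
t_p = π/ω_d = π/2.449 ≈ 1.283 s.

t_p ≈ 1.283 s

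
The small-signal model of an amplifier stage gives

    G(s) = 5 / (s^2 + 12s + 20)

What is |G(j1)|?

Substitute s = j1: numerator = 5, denominator = 19 + j12.
|G(j1)| = |5| / |19 + j12| = 5 / 22.472 ≈ 0.2225.

|G(j1)| ≈ 0.2225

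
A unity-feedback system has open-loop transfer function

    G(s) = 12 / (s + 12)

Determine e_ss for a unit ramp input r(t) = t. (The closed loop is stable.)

G(s) has no poles at the origin.
This is a Type 0 system; Kv = lim_{s→0} s·G(s) = 0, so the steady-state error for a ramp input is infinite.

e_ss = ∞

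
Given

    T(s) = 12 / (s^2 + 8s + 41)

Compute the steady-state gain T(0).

T(0) = 12/41 ≈ 0.2927

Set s = 0: T(0) = (12) / (41) = 12/41.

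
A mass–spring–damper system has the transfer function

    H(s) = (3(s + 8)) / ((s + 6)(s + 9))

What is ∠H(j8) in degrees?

∠H(j8) ≈ -49.76°

At s = j8: numerator = 24 + j24, denominator = -10 + j120.
∠H = ∠num − ∠den = 45° − (94.764°) = -49.76°.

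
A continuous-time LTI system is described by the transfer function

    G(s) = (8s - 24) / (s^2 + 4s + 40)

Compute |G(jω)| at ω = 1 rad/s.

|G(j1)| ≈ 0.6453

Substitute s = j1: numerator = -24 + j8, denominator = 39 + j4.
|G(j1)| = |-24 + j8| / |39 + j4| = 25.298 / 39.205 ≈ 0.6453.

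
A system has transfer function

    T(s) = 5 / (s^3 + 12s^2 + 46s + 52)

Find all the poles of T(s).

s = -5 ± j, -2

The poles are the roots of the denominator s^3 + 12s^2 + 46s + 52 = 0.
Trying s = -2: the polynomial evaluates to 0, so (s + 2) is a factor.
Dividing out leaves s^2 + 10s + 26 = 0.
The quadratic formula then gives s = -5 ± 1j.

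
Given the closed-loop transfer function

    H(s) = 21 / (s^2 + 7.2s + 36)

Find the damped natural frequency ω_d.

Comparing s^2 + 7.2s + 36 to s^2 + 2ζωₙs + ωₙ²: ωₙ = 6 rad/s and ζ = 7.2/(2·6) = 0.6.
ζωₙ = 7.2/2 = 3.6, so ω_d = ωₙ√(1−ζ²) = √(ωₙ² − (ζωₙ)²) = √(36 − 3.6²) = √23.04 = 4.800 rad/s.

ω_d = 4.800 rad/s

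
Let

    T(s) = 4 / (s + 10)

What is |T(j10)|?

Substitute s = j10: numerator = 4, denominator = 10 + j10.
|T(j10)| = |4| / |10 + j10| = 4 / 14.142 ≈ 0.2828.

|T(j10)| ≈ 0.2828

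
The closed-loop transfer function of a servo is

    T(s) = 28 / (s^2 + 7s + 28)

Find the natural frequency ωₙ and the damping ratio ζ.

Compare the denominator to the standard form s^2 + 2ζωₙs + ωₙ².
ωₙ² = 28, so ωₙ = √28 ≈ 5.292 rad/s.
2ζωₙ = 7, so ζ = 7/(2·√28) ≈ 0.6614.

ωₙ ≈ 5.292 rad/s, ζ ≈ 0.6614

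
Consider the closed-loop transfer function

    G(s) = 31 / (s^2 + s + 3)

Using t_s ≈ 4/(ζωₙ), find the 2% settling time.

t_s ≈ 8 s

Comparing s^2 + s + 3 to s^2 + 2ζωₙs + ωₙ²: ωₙ = √3 ≈ 1.732 rad/s and ζ = 1/(2·√3) ≈ 0.2887.
ζωₙ = 1/2 = 0.5, so t_s ≈ 4/(ζωₙ) = 4/0.5 = 8 s.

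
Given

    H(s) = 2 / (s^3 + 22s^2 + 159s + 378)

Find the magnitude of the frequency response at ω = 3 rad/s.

|H(j3)| ≈ 0.004127

Substitute s = j3: numerator = 2, denominator = 180 + j450.
|H(j3)| = |2| / |180 + j450| = 2 / 484.66 ≈ 0.004127.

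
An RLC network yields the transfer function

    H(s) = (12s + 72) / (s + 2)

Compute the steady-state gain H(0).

Set s = 0: H(0) = (72) / (2) = 36.

H(0) = 36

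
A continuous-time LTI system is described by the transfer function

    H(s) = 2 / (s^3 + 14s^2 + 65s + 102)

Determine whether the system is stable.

The denominator s^3 + 14s^2 + 65s + 102 factors as (s^2 + 8s + 17)(s + 6), giving poles at s = -4 + j, -4 - j, -6.
Since all poles lie strictly in the left half-plane, the system is stable.

stable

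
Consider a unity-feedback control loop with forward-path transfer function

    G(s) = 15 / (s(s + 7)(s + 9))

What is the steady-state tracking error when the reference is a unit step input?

G(s) has one pole at the origin.
This is a Type 1 system; for a step input the steady-state error is zero.

e_ss = 0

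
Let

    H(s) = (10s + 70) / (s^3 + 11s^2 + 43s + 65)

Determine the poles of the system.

s = -3 + 2j, -3 - 2j, -5

The poles are the roots of the denominator s^3 + 11s^2 + 43s + 65 = 0.
Trying s = -5: the polynomial evaluates to 0, so (s + 5) is a factor.
Dividing out leaves s^2 + 6s + 13 = 0.
The quadratic formula then gives s = -3 ± 2j.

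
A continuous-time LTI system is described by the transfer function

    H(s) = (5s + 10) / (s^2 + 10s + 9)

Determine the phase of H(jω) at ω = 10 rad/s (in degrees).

∠H(j10) ≈ -53.61°

At s = j10: numerator = 10 + j50, denominator = -91 + j100.
∠H = ∠num − ∠den = 78.690° − (132.30°) = -53.61°.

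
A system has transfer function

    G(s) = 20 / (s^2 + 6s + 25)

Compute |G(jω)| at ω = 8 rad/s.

Substitute s = j8: numerator = 20, denominator = -39 + j48.
|G(j8)| = |20| / |-39 + j48| = 20 / 61.847 ≈ 0.3234.

|G(j8)| ≈ 0.3234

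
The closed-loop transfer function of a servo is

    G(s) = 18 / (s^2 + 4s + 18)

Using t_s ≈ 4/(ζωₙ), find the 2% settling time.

Comparing s^2 + 4s + 18 to s^2 + 2ζωₙs + ωₙ²: ωₙ = √18 ≈ 4.243 rad/s and ζ = 4/(2·√18) ≈ 0.4714.
ζωₙ = 4/2 = 2, so t_s ≈ 4/(ζωₙ) = 4/2 = 2 s.

t_s ≈ 2 s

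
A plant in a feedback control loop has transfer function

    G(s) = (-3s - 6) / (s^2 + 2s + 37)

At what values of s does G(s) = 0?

s = -2

Set the numerator to zero: -3s - 6 = 0, i.e. -3·(s + 2) = 0.
So s = -2.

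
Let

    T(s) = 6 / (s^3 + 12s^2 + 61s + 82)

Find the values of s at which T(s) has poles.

The poles are the roots of the denominator s^3 + 12s^2 + 61s + 82 = 0.
Trying s = -2: the polynomial evaluates to 0, so (s + 2) is a factor.
Dividing out leaves s^2 + 10s + 41 = 0.
The quadratic formula then gives s = -5 ± 4j.

s = -2, -5 ± 4j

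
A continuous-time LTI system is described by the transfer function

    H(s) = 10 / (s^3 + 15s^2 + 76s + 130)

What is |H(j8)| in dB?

Substitute s = j8: numerator = 10, denominator = -830 + j96.
|H(j8)| = |10| / |-830 + j96| = 10 / 835.53 ≈ 0.01197.
In decibels: 20·log₁₀(0.01197) ≈ -38.4 dB.

|H(j8)|_dB ≈ -38.4 dB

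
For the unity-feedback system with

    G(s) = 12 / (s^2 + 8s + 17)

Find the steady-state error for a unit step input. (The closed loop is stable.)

e_ss = 0.5862

G(s) has no poles at the origin.
This is a Type 0 system. Kp = lim_{s→0} G(s) = 12/17.
e_ss = 1/(1 + Kp) = 1/(1 + 12/17) = 17/29 ≈ 0.5862.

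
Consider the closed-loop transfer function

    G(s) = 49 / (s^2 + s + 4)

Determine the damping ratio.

ζ = 0.25

Compare the denominator to the standard form s^2 + 2ζωₙs + ωₙ².
ωₙ² = 4, so ωₙ = 2 rad/s.
2ζωₙ = 1, so ζ = 1/(2·2) = 0.25.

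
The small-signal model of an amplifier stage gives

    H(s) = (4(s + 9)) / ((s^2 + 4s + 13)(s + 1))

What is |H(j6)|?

Substitute s = j6: numerator = 36 + j24, denominator = -167 - j114.
|H(j6)| = |36 + j24| / |-167 - j114| = 43.267 / 202.20 ≈ 0.2140.

|H(j6)| ≈ 0.2140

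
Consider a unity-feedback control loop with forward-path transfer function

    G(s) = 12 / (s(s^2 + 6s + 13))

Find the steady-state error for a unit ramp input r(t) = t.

G(s) has one pole at the origin.
This is a Type 1 system. Kv = lim_{s→0} s·G(s) = 12/13.
e_ss = 1/Kv = 1/(12/13) = 13/12 ≈ 1.083.

e_ss = 1.083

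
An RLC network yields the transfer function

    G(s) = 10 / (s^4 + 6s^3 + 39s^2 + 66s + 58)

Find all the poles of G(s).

The poles are the roots of the denominator s^4 + 6s^3 + 39s^2 + 66s + 58 = 0.
No real roots exist; factor into two real quadratics: (s^2 + 4s + 29)(s^2 + 2s + 2) = 0.
Each quadratic gives a conjugate pair via the quadratic formula.

s = -2 + 5j, -2 - 5j, -1 + j, -1 - j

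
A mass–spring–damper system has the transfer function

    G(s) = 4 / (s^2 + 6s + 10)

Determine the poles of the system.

s = -3 + j, -3 - j

The poles are the roots of the denominator s^2 + 6s + 10 = 0.
Using the quadratic formula: s = (-6 ± √(-4))/2 = -3 ± 1j.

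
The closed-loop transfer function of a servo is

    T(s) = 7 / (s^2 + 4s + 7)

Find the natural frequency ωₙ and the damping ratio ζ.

Compare the denominator to the standard form s^2 + 2ζωₙs + ωₙ².
ωₙ² = 7, so ωₙ = √7 ≈ 2.646 rad/s.
2ζωₙ = 4, so ζ = 4/(2·√7) ≈ 0.7559.
With ζ = 0.7559 the response is underdamped.

ωₙ ≈ 2.646 rad/s, ζ ≈ 0.7559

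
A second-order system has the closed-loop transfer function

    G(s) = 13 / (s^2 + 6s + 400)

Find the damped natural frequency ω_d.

ω_d ≈ 19.77 rad/s

Comparing s^2 + 6s + 400 to s^2 + 2ζωₙs + ωₙ²: ωₙ = 20 rad/s and ζ = 6/(2·20) = 0.15.
ζωₙ = 6/2 = 3, so ω_d = ωₙ√(1−ζ²) = √(ωₙ² − (ζωₙ)²) = √(400 − 3²) = √391 ≈ 19.77 rad/s.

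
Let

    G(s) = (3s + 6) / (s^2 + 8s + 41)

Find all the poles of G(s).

The poles are the roots of the denominator s^2 + 8s + 41 = 0.
Using the quadratic formula: s = (-8 ± √(-100))/2 = -4 ± 5j.

s = -4 ± 5j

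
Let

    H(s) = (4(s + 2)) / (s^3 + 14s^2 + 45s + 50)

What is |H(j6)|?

Substitute s = j6: numerator = 8 + j24, denominator = -454 + j54.
|H(j6)| = |8 + j24| / |-454 + j54| = 25.298 / 457.20 ≈ 0.05533.

|H(j6)| ≈ 0.05533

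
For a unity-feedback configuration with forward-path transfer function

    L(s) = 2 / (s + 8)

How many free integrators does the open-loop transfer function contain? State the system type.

The denominator has no factor of s at the origin — no free integrator — so this is a Type 0 system.

Type 0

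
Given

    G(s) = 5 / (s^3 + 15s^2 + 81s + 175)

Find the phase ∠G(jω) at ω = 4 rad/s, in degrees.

∠G(j4) ≈ -104.0°

At s = j4: numerator = 5, denominator = -65 + j260.
∠G = ∠num − ∠den = 0° − (104.04°) = -104.0°.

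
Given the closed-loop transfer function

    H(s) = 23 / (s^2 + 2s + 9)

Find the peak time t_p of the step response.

t_p ≈ 1.111 s

Comparing s^2 + 2s + 9 to s^2 + 2ζωₙs + ωₙ²: ωₙ = 3 rad/s and ζ = 2/(2·3) ≈ 0.3333.
ζωₙ = 2/2 = 1, so ω_d = ωₙ√(1−ζ²) = √(ωₙ² − (ζωₙ)²) = √(9 − 1²) = √8 ≈ 2.828 rad/s.
t_p = π/ω_d = π/2.828 ≈ 1.111 s.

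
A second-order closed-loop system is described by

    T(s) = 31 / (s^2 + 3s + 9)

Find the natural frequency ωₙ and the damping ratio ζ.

Compare the denominator to the standard form s^2 + 2ζωₙs + ωₙ².
ωₙ² = 9, so ωₙ = 3 rad/s.
2ζωₙ = 3, so ζ = 3/(2·3) = 0.5.

ωₙ = 3 rad/s, ζ = 0.5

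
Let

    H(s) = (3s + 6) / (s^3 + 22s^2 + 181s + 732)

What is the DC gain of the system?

Set s = 0: H(0) = (6) / (732) = 1/122.

H(0) = 1/122 ≈ 0.008197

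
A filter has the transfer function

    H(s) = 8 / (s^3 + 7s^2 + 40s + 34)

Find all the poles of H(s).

s = -3 ± 5j, -1

The poles are the roots of the denominator s^3 + 7s^2 + 40s + 34 = 0.
Trying s = -1: the polynomial evaluates to 0, so (s + 1) is a factor.
Dividing out leaves s^2 + 6s + 34 = 0.
The quadratic formula then gives s = -3 ± 5j.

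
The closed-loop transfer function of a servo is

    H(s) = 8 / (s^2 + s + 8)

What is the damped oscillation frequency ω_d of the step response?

ω_d ≈ 2.784 rad/s

Comparing s^2 + s + 8 to s^2 + 2ζωₙs + ωₙ²: ωₙ = √8 ≈ 2.828 rad/s and ζ = 1/(2·√8) ≈ 0.1768.
ζωₙ = 1/2 = 0.5, so ω_d = ωₙ√(1−ζ²) = √(ωₙ² − (ζωₙ)²) = √(8 − 0.5²) = √7.75 ≈ 2.784 rad/s.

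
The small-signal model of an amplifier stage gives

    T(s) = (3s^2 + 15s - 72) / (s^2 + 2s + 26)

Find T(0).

Set s = 0: T(0) = (-72) / (26) = -36/13.

T(0) = -36/13 ≈ -2.769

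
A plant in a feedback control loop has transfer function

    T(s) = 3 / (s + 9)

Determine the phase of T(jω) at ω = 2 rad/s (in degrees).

At s = j2: numerator = 3, denominator = 9 + j2.
∠T = ∠num − ∠den = 0° − (12.529°) = -12.53°.

∠T(j2) ≈ -12.53°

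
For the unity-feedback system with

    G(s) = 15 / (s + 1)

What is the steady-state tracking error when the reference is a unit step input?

e_ss = 0.06250

G(s) has no poles at the origin.
This is a Type 0 system. Kp = lim_{s→0} G(s) = 15/1.
e_ss = 1/(1 + Kp) = 1/(1 + 15) = 1/16 ≈ 0.06250.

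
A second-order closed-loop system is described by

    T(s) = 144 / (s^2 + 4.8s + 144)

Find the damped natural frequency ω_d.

ω_d ≈ 11.76 rad/s

Comparing s^2 + 4.8s + 144 to s^2 + 2ζωₙs + ωₙ²: ωₙ = 12 rad/s and ζ = 4.8/(2·12) = 0.2.
ζωₙ = 4.8/2 = 2.4, so ω_d = ωₙ√(1−ζ²) = √(ωₙ² − (ζωₙ)²) = √(144 − 2.4²) = √138.24 ≈ 11.76 rad/s.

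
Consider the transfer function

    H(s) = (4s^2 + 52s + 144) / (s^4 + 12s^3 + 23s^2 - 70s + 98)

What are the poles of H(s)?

The poles are the roots of the denominator s^4 + 12s^3 + 23s^2 - 70s + 98 = 0.
Trying s = -7: the polynomial evaluates to 0, so (s + 7) is a factor.
Dividing out leaves s^3 + 5s^2 - 12s + 14 = 0.
This factors further as (s^2 - 2s + 2)(s + 7) = 0.

s = 1 ± j, -7, -7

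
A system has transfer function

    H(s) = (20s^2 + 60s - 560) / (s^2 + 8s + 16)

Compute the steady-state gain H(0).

H(0) = -35

Set s = 0: H(0) = (-560) / (16) = -35.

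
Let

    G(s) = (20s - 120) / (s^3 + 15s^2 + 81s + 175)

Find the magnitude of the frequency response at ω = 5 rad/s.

Substitute s = j5: numerator = -120 + j100, denominator = -200 + j280.
|G(j5)| = |-120 + j100| / |-200 + j280| = 156.20 / 344.09 ≈ 0.4540.

|G(j5)| ≈ 0.4540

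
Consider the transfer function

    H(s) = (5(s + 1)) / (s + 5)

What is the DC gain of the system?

H(0) = 1

At s = 0 each factor (s + a) contributes a and each (s^2 + bs + c) contributes c.
H(0) = 5·(1) / ((5)) = 5/5 = 1.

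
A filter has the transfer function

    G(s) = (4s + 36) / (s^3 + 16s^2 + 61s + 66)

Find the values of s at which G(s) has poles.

The poles are the roots of the denominator s^3 + 16s^2 + 61s + 66 = 0.
Trying s = -11: the polynomial evaluates to 0, so (s + 11) is a factor.
Dividing out leaves s^2 + 5s + 6 = 0.
Factoring the quadratic: (s + 2)(s + 3) = 0.

s = -11, -2, -3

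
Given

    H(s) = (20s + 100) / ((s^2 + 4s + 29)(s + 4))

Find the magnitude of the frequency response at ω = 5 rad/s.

Substitute s = j5: numerator = 100 + j100, denominator = -84 + j100.
|H(j5)| = |100 + j100| / |-84 + j100| = 141.42 / 130.60 ≈ 1.083.

|H(j5)| ≈ 1.083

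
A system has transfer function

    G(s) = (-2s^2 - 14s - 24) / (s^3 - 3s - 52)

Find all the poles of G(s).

The poles are the roots of the denominator s^3 - 3s - 52 = 0.
Trying s = 4: the polynomial evaluates to 0, so (s - 4) is a factor.
Dividing out leaves s^2 + 4s + 13 = 0.
The quadratic formula then gives s = -2 ± 3j.

s = 4, -2 + 3j, -2 - 3j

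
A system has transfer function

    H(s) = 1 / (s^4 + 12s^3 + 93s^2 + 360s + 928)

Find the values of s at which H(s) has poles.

The poles are the roots of the denominator s^4 + 12s^3 + 93s^2 + 360s + 928 = 0.
No real roots exist; factor into two real quadratics: (s^2 + 4s + 29)(s^2 + 8s + 32) = 0.
Each quadratic gives a conjugate pair via the quadratic formula.

s = -2 ± 5j, -4 ± 4j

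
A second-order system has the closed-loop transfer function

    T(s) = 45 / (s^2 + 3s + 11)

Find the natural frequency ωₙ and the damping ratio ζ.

ωₙ ≈ 3.317 rad/s, ζ ≈ 0.4523

Compare the denominator to the standard form s^2 + 2ζωₙs + ωₙ².
ωₙ² = 11, so ωₙ = √11 ≈ 3.317 rad/s.
2ζωₙ = 3, so ζ = 3/(2·√11) ≈ 0.4523.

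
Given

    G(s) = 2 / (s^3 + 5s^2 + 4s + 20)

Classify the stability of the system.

marginally stable

The denominator s^3 + 5s^2 + 4s + 20 factors as (s^2 + 4)(s + 5), giving poles at s = ±2j, -5.
Since the simple pole(s) at s = ±2j lie on the jω-axis with none in the right half-plane, the system is marginally stable.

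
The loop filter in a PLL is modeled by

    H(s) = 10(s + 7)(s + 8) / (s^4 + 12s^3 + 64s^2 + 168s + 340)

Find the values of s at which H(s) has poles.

The poles are the roots of the denominator s^4 + 12s^3 + 64s^2 + 168s + 340 = 0.
No real roots exist; factor into two real quadratics: (s^2 + 2s + 10)(s^2 + 10s + 34) = 0.
Each quadratic gives a conjugate pair via the quadratic formula.

s = -1 + 3j, -1 - 3j, -5 + 3j, -5 - 3j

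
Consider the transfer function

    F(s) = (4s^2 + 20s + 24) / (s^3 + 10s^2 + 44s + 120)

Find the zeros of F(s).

s = -3, -2

Set the numerator to zero: 4s^2 + 20s + 24 = 0, i.e. 4·(s^2 + 5s + 6) = 0.
Factoring: (s + 3)(s + 2) = 0.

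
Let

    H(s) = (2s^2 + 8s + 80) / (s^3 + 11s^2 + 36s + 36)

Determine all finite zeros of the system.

Set the numerator to zero: 2s^2 + 8s + 80 = 0, i.e. 2·(s^2 + 4s + 40) = 0.
Factoring: (s^2 + 4s + 40) = 0.

s = -2 + 6j, -2 - 6j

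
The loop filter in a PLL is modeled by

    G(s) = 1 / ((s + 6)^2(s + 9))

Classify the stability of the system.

The poles can be read from the denominator factors: s = -6, -9, -6.
Since all poles lie strictly in the left half-plane, the system is stable.

stable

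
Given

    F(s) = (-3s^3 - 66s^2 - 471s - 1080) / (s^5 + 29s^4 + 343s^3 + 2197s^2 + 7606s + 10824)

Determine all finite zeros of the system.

Set the numerator to zero: -3s^3 - 66s^2 - 471s - 1080 = 0, i.e. -3·(s^3 + 22s^2 + 157s + 360) = 0.
Factoring: (s + 8)(s + 9)(s + 5) = 0.

s = -8, -9, -5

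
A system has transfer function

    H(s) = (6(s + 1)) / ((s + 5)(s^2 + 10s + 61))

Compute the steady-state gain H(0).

H(0) = 6/305 ≈ 0.01967

At s = 0 each factor (s + a) contributes a and each (s^2 + bs + c) contributes c.
H(0) = 6·(1) / ((5) · (61)) = 6/305 = 6/305.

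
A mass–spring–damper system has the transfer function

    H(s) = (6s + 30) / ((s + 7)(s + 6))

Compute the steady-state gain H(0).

H(0) = 5/7 ≈ 0.7143

Set s = 0: H(0) = (30) / (42) = 5/7.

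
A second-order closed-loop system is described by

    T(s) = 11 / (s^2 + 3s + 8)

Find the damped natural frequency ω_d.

Comparing s^2 + 3s + 8 to s^2 + 2ζωₙs + ωₙ²: ωₙ = √8 ≈ 2.828 rad/s and ζ = 3/(2·√8) ≈ 0.5303.
ζωₙ = 3/2 = 1.5, so ω_d = ωₙ√(1−ζ²) = √(ωₙ² − (ζωₙ)²) = √(8 − 1.5²) = √5.75 ≈ 2.398 rad/s.

ω_d ≈ 2.398 rad/s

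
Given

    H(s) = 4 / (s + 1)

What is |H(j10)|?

|H(j10)| ≈ 0.3980

Substitute s = j10: numerator = 4, denominator = 1 + j10.
|H(j10)| = |4| / |1 + j10| = 4 / 10.050 ≈ 0.3980.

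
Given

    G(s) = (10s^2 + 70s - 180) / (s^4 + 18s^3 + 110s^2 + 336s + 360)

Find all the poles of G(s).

s = -3 ± 3j, -2, -10

The poles are the roots of the denominator s^4 + 18s^3 + 110s^2 + 336s + 360 = 0.
Trying s = -2: the polynomial evaluates to 0, so (s + 2) is a factor.
Dividing out leaves s^3 + 16s^2 + 78s + 180 = 0.
This factors further as (s^2 + 6s + 18)(s + 10) = 0.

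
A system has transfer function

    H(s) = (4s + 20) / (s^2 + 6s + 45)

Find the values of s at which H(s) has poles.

s = -3 + 6j, -3 - 6j

The poles are the roots of the denominator s^2 + 6s + 45 = 0.
Using the quadratic formula: s = (-6 ± √(-144))/2 = -3 ± 6j.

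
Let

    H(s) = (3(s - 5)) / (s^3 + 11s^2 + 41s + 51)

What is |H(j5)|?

|H(j5)| ≈ 0.08918

Substitute s = j5: numerator = -15 + j15, denominator = -224 + j80.
|H(j5)| = |-15 + j15| / |-224 + j80| = 21.213 / 237.86 ≈ 0.08918.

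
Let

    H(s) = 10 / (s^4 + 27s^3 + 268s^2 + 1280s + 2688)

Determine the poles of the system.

s = -7, -12, -4 ± 4j

The poles are the roots of the denominator s^4 + 27s^3 + 268s^2 + 1280s + 2688 = 0.
Trying s = -7: the polynomial evaluates to 0, so (s + 7) is a factor.
Dividing out leaves s^3 + 20s^2 + 128s + 384 = 0.
This factors further as (s + 12)(s^2 + 8s + 32) = 0.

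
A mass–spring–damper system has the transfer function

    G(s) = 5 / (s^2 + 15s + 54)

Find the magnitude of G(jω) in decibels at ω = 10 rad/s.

Substitute s = j10: numerator = 5, denominator = -46 + j150.
|G(j10)| = |5| / |-46 + j150| = 5 / 156.89 ≈ 0.03187.
In decibels: 20·log₁₀(0.03187) ≈ -29.9 dB.

|G(j10)|_dB ≈ -29.9 dB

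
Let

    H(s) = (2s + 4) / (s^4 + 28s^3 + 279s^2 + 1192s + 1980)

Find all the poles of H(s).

s = -4 ± 2j, -11, -9

The poles are the roots of the denominator s^4 + 28s^3 + 279s^2 + 1192s + 1980 = 0.
Trying s = -11: the polynomial evaluates to 0, so (s + 11) is a factor.
Dividing out leaves s^3 + 17s^2 + 92s + 180 = 0.
This factors further as (s^2 + 8s + 20)(s + 9) = 0.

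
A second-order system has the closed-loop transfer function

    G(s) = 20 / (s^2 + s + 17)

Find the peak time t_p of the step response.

t_p ≈ 0.7676 s

Comparing s^2 + s + 17 to s^2 + 2ζωₙs + ωₙ²: ωₙ = √17 ≈ 4.123 rad/s and ζ = 1/(2·√17) ≈ 0.1213.
ζωₙ = 1/2 = 0.5, so ω_d = ωₙ√(1−ζ²) = √(ωₙ² − (ζωₙ)²) = √(17 − 0.5²) = √16.75 ≈ 4.093 rad/s.
t_p = π/ω_d = π/4.093 ≈ 0.7676 s.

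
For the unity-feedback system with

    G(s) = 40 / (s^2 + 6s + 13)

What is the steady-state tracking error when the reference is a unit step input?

G(s) has no poles at the origin.
This is a Type 0 system. Kp = lim_{s→0} G(s) = 40/13.
e_ss = 1/(1 + Kp) = 1/(1 + 40/13) = 13/53 ≈ 0.2453.

e_ss = 0.2453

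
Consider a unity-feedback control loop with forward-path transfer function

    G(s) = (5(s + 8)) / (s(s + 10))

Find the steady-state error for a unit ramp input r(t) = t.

e_ss = 0.2500

G(s) has one pole at the origin.
This is a Type 1 system. Kv = lim_{s→0} s·G(s) = 40/10 = 4.
e_ss = 1/Kv = 1/(4) = 1/4 ≈ 0.2500.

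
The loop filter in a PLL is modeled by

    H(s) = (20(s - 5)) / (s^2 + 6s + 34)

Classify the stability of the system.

stable

The poles can be read from the denominator factors: s = -3 ± 5j.
Since all poles lie strictly in the left half-plane, the system is stable.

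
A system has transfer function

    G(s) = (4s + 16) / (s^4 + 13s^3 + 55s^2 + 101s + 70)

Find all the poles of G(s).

s = -2 + j, -2 - j, -2, -7

The poles are the roots of the denominator s^4 + 13s^3 + 55s^2 + 101s + 70 = 0.
Trying s = -2: the polynomial evaluates to 0, so (s + 2) is a factor.
Dividing out leaves s^3 + 11s^2 + 33s + 35 = 0.
This factors further as (s^2 + 4s + 5)(s + 7) = 0.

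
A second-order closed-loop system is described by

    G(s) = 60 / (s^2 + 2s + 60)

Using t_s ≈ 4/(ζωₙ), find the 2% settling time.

Comparing s^2 + 2s + 60 to s^2 + 2ζωₙs + ωₙ²: ωₙ = √60 ≈ 7.746 rad/s and ζ = 2/(2·√60) ≈ 0.1291.
ζωₙ = 2/2 = 1, so t_s ≈ 4/(ζωₙ) = 4/1 = 4 s.

t_s ≈ 4 s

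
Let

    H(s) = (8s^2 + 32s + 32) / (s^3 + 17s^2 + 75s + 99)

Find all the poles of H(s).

s = -3, -11, -3

The poles are the roots of the denominator s^3 + 17s^2 + 75s + 99 = 0.
Trying s = -3: the polynomial evaluates to 0, so (s + 3) is a factor.
Dividing out leaves s^2 + 14s + 33 = 0.
Factoring the quadratic: (s + 11)(s + 3) = 0.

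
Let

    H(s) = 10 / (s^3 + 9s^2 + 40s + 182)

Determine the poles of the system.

s = -1 + 5j, -1 - 5j, -7

The poles are the roots of the denominator s^3 + 9s^2 + 40s + 182 = 0.
Trying s = -7: the polynomial evaluates to 0, so (s + 7) is a factor.
Dividing out leaves s^2 + 2s + 26 = 0.
The quadratic formula then gives s = -1 ± 5j.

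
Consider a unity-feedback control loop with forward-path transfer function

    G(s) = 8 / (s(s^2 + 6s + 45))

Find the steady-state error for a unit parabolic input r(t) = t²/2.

e_ss = ∞

G(s) has one pole at the origin.
This is a Type 1 system; Ka = lim_{s→0} s^2·G(s) = 0, so the steady-state error for a parabola input is infinite.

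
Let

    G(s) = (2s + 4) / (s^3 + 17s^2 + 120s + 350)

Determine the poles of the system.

The poles are the roots of the denominator s^3 + 17s^2 + 120s + 350 = 0.
Trying s = -7: the polynomial evaluates to 0, so (s + 7) is a factor.
Dividing out leaves s^2 + 10s + 50 = 0.
The quadratic formula then gives s = -5 ± 5j.

s = -5 + 5j, -5 - 5j, -7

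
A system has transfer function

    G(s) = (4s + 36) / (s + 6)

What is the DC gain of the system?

G(0) = 6

Set s = 0: G(0) = (36) / (6) = 6.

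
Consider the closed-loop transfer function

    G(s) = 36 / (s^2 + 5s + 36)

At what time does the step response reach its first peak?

t_p ≈ 0.5760 s

Comparing s^2 + 5s + 36 to s^2 + 2ζωₙs + ωₙ²: ωₙ = 6 rad/s and ζ = 5/(2·6) ≈ 0.4167.
ζωₙ = 5/2 = 2.5, so ω_d = ωₙ√(1−ζ²) = √(ωₙ² − (ζωₙ)²) = √(36 − 2.5²) = √29.75 ≈ 5.454 rad/s.
t_p = π/ω_d = π/5.454 ≈ 0.5760 s.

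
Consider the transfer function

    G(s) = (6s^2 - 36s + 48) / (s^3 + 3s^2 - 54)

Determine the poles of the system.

s = -3 ± 3j, 3

The poles are the roots of the denominator s^3 + 3s^2 - 54 = 0.
Trying s = 3: the polynomial evaluates to 0, so (s - 3) is a factor.
Dividing out leaves s^2 + 6s + 18 = 0.
The quadratic formula then gives s = -3 ± 3j.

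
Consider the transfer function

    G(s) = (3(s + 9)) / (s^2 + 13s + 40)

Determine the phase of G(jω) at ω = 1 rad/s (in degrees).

∠G(j1) ≈ -12.09°

At s = j1: numerator = 27 + j3, denominator = 39 + j13.
∠G = ∠num − ∠den = 6.3402° − (18.435°) = -12.09°.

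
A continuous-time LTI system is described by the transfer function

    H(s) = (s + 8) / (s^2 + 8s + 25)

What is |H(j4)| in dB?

|H(j4)|_dB ≈ -11.4 dB

Substitute s = j4: numerator = 8 + j4, denominator = 9 + j32.
|H(j4)| = |8 + j4| / |9 + j32| = 8.9443 / 33.242 ≈ 0.2691.
In decibels: 20·log₁₀(0.2691) ≈ -11.4 dB.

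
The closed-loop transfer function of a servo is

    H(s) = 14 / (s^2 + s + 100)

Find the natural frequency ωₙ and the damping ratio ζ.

ωₙ = 10 rad/s, ζ = 0.05

Compare the denominator to the standard form s^2 + 2ζωₙs + ωₙ².
ωₙ² = 100, so ωₙ = 10 rad/s.
2ζωₙ = 1, so ζ = 1/(2·10) = 0.05.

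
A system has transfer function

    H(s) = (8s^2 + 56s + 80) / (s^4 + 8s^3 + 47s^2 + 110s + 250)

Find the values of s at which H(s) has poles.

The poles are the roots of the denominator s^4 + 8s^3 + 47s^2 + 110s + 250 = 0.
No real roots exist; factor into two real quadratics: (s^2 + 2s + 10)(s^2 + 6s + 25) = 0.
Each quadratic gives a conjugate pair via the quadratic formula.

s = -1 ± 3j, -3 ± 4j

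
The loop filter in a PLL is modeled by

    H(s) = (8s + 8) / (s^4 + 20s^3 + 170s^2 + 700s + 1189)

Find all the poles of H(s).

s = -5 ± 4j, -5 ± 2j

The poles are the roots of the denominator s^4 + 20s^3 + 170s^2 + 700s + 1189 = 0.
No real roots exist; factor into two real quadratics: (s^2 + 10s + 41)(s^2 + 10s + 29) = 0.
Each quadratic gives a conjugate pair via the quadratic formula.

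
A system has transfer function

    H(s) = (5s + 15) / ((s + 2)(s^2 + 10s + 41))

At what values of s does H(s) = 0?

Set the numerator to zero: 5s + 15 = 0, i.e. 5·(s + 3) = 0.
So s = -3.

s = -3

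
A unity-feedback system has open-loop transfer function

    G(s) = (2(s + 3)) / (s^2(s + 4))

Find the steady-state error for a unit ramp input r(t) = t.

G(s) has 2 poles at the origin.
This is a Type 2 system; for a ramp input the steady-state error is zero.

e_ss = 0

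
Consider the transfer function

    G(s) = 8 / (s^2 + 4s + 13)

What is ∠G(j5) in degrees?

∠G(j5) ≈ -121.0°

At s = j5: numerator = 8, denominator = -12 + j20.
∠G = ∠num − ∠den = 0° − (120.96°) = -121.0°.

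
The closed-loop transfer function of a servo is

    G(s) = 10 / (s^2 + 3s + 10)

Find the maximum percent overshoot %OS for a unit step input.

%OS ≈ 18.4%

Comparing s^2 + 3s + 10 to s^2 + 2ζωₙs + ωₙ²: ωₙ = √10 ≈ 3.162 rad/s and ζ = 3/(2·√10) ≈ 0.4743.
%OS = 100·exp(−πζ/√(1−ζ²)) = 100·exp(−π·0.4743/√(1−0.4743²)) ≈ 18.4%.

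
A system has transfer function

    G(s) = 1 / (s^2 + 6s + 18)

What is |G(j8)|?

Substitute s = j8: numerator = 1, denominator = -46 + j48.
|G(j8)| = |1| / |-46 + j48| = 1 / 66.483 ≈ 0.01504.

|G(j8)| ≈ 0.01504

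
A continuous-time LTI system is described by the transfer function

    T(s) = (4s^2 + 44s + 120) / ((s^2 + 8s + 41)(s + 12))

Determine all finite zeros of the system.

s = -5, -6

Set the numerator to zero: 4s^2 + 44s + 120 = 0, i.e. 4·(s^2 + 11s + 30) = 0.
Factoring: (s + 5)(s + 6) = 0.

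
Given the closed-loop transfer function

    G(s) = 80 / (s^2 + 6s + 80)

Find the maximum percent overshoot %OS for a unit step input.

Comparing s^2 + 6s + 80 to s^2 + 2ζωₙs + ωₙ²: ωₙ = √80 ≈ 8.944 rad/s and ζ = 6/(2·√80) ≈ 0.3354.
%OS = 100·exp(−πζ/√(1−ζ²)) = 100·exp(−π·0.3354/√(1−0.3354²)) ≈ 32.7%.

%OS ≈ 32.7%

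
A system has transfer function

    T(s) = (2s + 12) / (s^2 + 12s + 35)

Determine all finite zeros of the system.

s = -6

Set the numerator to zero: 2s + 12 = 0, i.e. 2·(s + 6) = 0.
So s = -6.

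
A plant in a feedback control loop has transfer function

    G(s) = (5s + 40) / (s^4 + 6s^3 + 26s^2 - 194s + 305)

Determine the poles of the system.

s = -5 + 6j, -5 - 6j, 2 + j, 2 - j

The poles are the roots of the denominator s^4 + 6s^3 + 26s^2 - 194s + 305 = 0.
No real roots exist; factor into two real quadratics: (s^2 + 10s + 61)(s^2 - 4s + 5) = 0.
Each quadratic gives a conjugate pair via the quadratic formula.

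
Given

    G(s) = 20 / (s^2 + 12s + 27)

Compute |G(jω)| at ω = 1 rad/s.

Substitute s = j1: numerator = 20, denominator = 26 + j12.
|G(j1)| = |20| / |26 + j12| = 20 / 28.636 ≈ 0.6984.

|G(j1)| ≈ 0.6984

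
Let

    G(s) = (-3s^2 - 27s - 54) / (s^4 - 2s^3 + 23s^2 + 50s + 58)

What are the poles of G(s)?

s = 2 ± 5j, -1 ± j

The poles are the roots of the denominator s^4 - 2s^3 + 23s^2 + 50s + 58 = 0.
No real roots exist; factor into two real quadratics: (s^2 - 4s + 29)(s^2 + 2s + 2) = 0.
Each quadratic gives a conjugate pair via the quadratic formula.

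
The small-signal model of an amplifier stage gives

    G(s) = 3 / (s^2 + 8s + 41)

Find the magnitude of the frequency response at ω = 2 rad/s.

|G(j2)| ≈ 0.07442

Substitute s = j2: numerator = 3, denominator = 37 + j16.
|G(j2)| = |3| / |37 + j16| = 3 / 40.311 ≈ 0.07442.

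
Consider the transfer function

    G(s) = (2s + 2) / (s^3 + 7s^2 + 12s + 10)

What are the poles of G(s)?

The poles are the roots of the denominator s^3 + 7s^2 + 12s + 10 = 0.
Trying s = -5: the polynomial evaluates to 0, so (s + 5) is a factor.
Dividing out leaves s^2 + 2s + 2 = 0.
The quadratic formula then gives s = -1 ± 1j.

s = -1 + j, -1 - j, -5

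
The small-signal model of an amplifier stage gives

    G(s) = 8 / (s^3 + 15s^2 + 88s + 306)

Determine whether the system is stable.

stable

The denominator s^3 + 15s^2 + 88s + 306 factors as (s^2 + 6s + 34)(s + 9), giving poles at s = -3 ± 5j, -9.
Since all poles lie strictly in the left half-plane, the system is stable.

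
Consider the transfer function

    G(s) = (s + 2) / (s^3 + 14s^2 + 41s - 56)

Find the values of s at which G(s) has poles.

s = -8, 1, -7

The poles are the roots of the denominator s^3 + 14s^2 + 41s - 56 = 0.
Trying s = -8: the polynomial evaluates to 0, so (s + 8) is a factor.
Dividing out leaves s^2 + 6s - 7 = 0.
Factoring the quadratic: (s - 1)(s + 7) = 0.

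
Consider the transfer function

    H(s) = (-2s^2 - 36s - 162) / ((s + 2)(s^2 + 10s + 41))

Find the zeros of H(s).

Set the numerator to zero: -2s^2 - 36s - 162 = 0, i.e. -2·(s^2 + 18s + 81) = 0.
Factoring: (s + 9)^2 = 0.

s = -9, -9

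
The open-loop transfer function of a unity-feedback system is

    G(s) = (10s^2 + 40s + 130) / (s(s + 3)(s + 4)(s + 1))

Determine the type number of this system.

The denominator has 1 factor of s at the origin (free integrator), so this is a Type 1 system.

Type 1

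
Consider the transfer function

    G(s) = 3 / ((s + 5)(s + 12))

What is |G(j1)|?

|G(j1)| ≈ 0.04886

Substitute s = j1: numerator = 3, denominator = 59 + j17.
|G(j1)| = |3| / |59 + j17| = 3 / 61.400 ≈ 0.04886.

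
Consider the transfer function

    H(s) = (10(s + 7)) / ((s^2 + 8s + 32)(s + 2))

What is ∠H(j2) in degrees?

∠H(j2) ≈ -58.80°

At s = j2: numerator = 70 + j20, denominator = 24 + j88.
∠H = ∠num − ∠den = 15.945° − (74.745°) = -58.80°.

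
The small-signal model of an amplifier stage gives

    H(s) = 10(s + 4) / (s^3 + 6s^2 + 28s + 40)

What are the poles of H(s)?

s = -2, -2 ± 4j

The poles are the roots of the denominator s^3 + 6s^2 + 28s + 40 = 0.
Trying s = -2: the polynomial evaluates to 0, so (s + 2) is a factor.
Dividing out leaves s^2 + 4s + 20 = 0.
The quadratic formula then gives s = -2 ± 4j.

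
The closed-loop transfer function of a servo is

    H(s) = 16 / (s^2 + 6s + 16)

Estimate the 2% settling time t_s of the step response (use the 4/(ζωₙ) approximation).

t_s ≈ 1.333 s

Comparing s^2 + 6s + 16 to s^2 + 2ζωₙs + ωₙ²: ωₙ = 4 rad/s and ζ = 6/(2·4) = 0.75.
ζωₙ = 6/2 = 3, so t_s ≈ 4/(ζωₙ) = 4/3 ≈ 1.333 s.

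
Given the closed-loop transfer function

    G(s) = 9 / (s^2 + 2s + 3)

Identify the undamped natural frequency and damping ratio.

Compare the denominator to the standard form s^2 + 2ζωₙs + ωₙ².
ωₙ² = 3, so ωₙ = √3 ≈ 1.732 rad/s.
2ζωₙ = 2, so ζ = 2/(2·√3) ≈ 0.5774.

ωₙ ≈ 1.732 rad/s, ζ ≈ 0.5774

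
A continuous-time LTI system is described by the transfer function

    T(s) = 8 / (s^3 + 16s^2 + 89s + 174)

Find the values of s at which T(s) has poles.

The poles are the roots of the denominator s^3 + 16s^2 + 89s + 174 = 0.
Trying s = -6: the polynomial evaluates to 0, so (s + 6) is a factor.
Dividing out leaves s^2 + 10s + 29 = 0.
The quadratic formula then gives s = -5 ± 2j.

s = -5 + 2j, -5 - 2j, -6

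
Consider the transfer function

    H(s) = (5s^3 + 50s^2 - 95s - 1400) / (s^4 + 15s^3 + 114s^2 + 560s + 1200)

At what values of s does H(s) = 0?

Set the numerator to zero: 5s^3 + 50s^2 - 95s - 1400 = 0, i.e. 5·(s^3 + 10s^2 - 19s - 280) = 0.
Factoring: (s + 8)(s - 5)(s + 7) = 0.

s = -8, 5, -7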